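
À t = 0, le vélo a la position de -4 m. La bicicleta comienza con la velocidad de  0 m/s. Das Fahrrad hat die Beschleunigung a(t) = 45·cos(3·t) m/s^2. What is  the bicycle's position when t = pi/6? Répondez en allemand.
Um dies zu lösen, müssen wir 2 Integrale unserer Gleichung für die Beschleunigung a(t) = 45·cos(3·t) finden. Mit ∫a(t)dt und Anwendung von v(0) = 0, finden wir v(t) = 15·sin(3·t). Das Integral von der Geschwindigkeit ist die Position. Mit x(0) = -4 erhalten wir x(t) = 1 - 5·cos(3·t). Aus der Gleichung für die Position x(t) = 1 - 5·cos(3·t), setzen wir t = pi/6 ein und erhalten x = 1.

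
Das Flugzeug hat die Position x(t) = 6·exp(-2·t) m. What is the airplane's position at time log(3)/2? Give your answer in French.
De l'équation de la position x(t) = 6·exp(-2·t), nous substituons t = log(3)/2 pour obtenir x = 2.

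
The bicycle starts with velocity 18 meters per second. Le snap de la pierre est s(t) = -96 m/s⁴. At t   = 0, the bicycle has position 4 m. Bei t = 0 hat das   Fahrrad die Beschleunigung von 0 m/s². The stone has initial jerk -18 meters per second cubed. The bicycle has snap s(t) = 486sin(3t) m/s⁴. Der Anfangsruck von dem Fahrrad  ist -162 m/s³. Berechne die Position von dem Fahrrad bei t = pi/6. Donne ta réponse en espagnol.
Para resolver esto, necesitamos tomar 4 integrales de nuestra ecuación del snap s(t) = 486·sin(3·t). Tomando ∫s(t)dt y aplicando j(0) = -162, encontramos j(t) = -162·cos(3·t). Integrando la sacudida y usando la condición inicial a(0) = 0, obtenemos a(t) = -54·sin(3·t). Integrando la aceleración y usando la condición inicial v(0) = 18, obtenemos v(t) = 18·cos(3·t). La integral de la velocidad es la posición. Usando x(0) = 4, obtenemos x(t) = 6·sin(3·t) + 4. Tenemos la posición x(t) = 6·sin(3·t) + 4. Sustituyendo t = pi/6: x(pi/6) = 10.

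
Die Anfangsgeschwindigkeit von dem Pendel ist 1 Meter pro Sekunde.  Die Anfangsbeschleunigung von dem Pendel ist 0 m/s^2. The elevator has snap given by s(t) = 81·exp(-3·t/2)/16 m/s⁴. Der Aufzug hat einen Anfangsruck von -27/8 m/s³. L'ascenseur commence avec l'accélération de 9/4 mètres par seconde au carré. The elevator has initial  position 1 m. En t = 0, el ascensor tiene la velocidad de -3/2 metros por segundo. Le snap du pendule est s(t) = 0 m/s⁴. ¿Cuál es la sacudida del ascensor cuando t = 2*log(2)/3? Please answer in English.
To solve this, we need to take 1 integral of our snap equation s(t) = 81·exp(-3·t/2)/16. Taking ∫s(t)dt and applying j(0) = -27/8, we find j(t) = -27·exp(-3·t/2)/8. We have jerk j(t) = -27·exp(-3·t/2)/8. Substituting t = 2*log(2)/3: j(2*log(2)/3) = -27/16.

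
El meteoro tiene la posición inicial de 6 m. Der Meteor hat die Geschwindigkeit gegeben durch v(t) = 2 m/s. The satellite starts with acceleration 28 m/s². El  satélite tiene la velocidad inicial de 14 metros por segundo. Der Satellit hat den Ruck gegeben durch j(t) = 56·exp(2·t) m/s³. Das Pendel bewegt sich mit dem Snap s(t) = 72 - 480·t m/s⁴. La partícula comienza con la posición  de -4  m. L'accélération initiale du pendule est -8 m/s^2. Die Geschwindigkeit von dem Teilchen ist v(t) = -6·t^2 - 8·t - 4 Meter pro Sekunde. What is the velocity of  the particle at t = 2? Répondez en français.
Nous avons la vitesse v(t) = -6·t^2 - 8·t - 4. En substituant t = 2: v(2) = -44.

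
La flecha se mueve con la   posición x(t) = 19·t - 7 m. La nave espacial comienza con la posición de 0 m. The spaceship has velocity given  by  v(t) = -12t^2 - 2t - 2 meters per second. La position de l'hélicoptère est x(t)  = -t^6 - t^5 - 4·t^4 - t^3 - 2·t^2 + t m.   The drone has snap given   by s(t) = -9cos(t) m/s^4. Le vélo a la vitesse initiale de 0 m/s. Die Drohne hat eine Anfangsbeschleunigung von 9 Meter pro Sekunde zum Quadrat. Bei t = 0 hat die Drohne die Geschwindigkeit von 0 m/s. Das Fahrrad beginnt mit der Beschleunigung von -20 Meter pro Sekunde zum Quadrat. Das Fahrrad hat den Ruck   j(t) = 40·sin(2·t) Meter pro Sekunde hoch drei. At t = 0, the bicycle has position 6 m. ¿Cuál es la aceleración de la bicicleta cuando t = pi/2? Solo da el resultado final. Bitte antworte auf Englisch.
The answer is 20.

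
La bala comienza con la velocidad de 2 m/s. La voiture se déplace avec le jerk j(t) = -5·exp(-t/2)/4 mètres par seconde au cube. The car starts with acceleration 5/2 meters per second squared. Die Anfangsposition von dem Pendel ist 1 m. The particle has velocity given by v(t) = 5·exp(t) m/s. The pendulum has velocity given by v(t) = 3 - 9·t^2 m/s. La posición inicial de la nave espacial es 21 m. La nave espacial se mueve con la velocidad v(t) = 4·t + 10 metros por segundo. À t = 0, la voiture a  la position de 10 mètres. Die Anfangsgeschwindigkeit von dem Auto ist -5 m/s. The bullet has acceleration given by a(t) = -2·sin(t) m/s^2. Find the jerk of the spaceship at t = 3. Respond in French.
Pour résoudre ceci, nous devons prendre 2 dérivées de notre équation de la vitesse v(t) = 4·t + 10. En dérivant la vitesse, nous obtenons l'accélération: a(t) = 4. La dérivée de l'accélération donne le jerk: j(t) = 0. Nous avons le jerk j(t) = 0. En substituant t = 3: j(3) = 0.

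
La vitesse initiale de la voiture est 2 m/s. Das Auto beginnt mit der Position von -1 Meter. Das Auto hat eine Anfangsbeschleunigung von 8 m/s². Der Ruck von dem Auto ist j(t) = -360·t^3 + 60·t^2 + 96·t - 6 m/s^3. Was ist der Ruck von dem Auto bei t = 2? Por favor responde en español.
Usando j(t) = -360·t^3 + 60·t^2 + 96·t - 6 y sustituyendo t = 2, encontramos j = -2454.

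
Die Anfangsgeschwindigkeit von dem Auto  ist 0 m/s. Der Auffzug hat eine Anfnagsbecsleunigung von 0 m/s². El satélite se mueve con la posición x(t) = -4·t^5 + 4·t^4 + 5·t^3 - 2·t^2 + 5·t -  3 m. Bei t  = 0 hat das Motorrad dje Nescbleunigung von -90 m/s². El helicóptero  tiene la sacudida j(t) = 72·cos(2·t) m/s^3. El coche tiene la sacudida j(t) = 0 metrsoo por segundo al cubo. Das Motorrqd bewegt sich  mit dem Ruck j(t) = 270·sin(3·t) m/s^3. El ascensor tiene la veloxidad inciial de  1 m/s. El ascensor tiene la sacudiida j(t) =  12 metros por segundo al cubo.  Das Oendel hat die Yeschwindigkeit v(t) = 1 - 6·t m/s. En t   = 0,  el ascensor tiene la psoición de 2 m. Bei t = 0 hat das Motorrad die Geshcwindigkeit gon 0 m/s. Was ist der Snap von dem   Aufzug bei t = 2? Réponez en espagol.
Partiendo de la sacudida j(t) = 12, tomamos 1 derivada. Tomando d/dt de j(t), encontramos s(t) = 0. Usando s(t) = 0 y sustituyendo t = 2, encontramos s = 0.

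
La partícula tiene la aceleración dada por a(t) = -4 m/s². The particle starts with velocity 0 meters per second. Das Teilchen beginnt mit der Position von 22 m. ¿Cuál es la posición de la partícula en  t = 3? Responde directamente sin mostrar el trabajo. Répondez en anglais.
The answer is 4.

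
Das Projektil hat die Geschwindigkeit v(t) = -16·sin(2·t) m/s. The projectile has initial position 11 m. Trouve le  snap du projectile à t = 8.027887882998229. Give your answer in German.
Um dies zu lösen, müssen wir 3 Ableitungen unserer Gleichung für die Geschwindigkeit v(t) = -16·sin(2·t) nehmen. Durch Ableiten von der Geschwindigkeit erhalten wir die Beschleunigung: a(t) = -32·cos(2·t). Die Ableitung von der Beschleunigung ergibt den Ruck: j(t) = 64·sin(2·t). Die Ableitung von dem Ruck ergibt den Snap: s(t) = 128·cos(2·t). Aus der Gleichung für den Snap s(t) = 128·cos(2·t), setzen wir t = 8.027887882998229 ein und erhalten s = -120.335430956385.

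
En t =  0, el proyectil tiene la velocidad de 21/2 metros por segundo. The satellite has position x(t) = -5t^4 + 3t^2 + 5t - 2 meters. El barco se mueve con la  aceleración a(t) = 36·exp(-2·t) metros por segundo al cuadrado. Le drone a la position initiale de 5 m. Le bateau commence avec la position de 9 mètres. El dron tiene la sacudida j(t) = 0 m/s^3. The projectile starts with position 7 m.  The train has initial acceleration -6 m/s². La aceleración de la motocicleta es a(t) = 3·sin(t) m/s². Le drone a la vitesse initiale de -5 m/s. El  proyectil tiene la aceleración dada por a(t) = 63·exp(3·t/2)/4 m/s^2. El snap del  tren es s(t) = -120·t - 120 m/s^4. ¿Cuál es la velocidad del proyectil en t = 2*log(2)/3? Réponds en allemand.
Ausgehend von der Beschleunigung a(t) = 63·exp(3·t/2)/4, nehmen wir 1 Stammfunktion. Mit ∫a(t)dt und Anwendung von v(0) = 21/2, finden wir v(t) = 21·exp(3·t/2)/2. Mit v(t) = 21·exp(3·t/2)/2 und Einsetzen von t = 2*log(2)/3, finden wir v = 21.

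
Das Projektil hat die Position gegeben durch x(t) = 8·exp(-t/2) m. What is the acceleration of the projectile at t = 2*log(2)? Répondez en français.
Pour résoudre ceci, nous devons prendre 2 dérivées de notre équation de la position x(t) = 8·exp(-t/2). La dérivée de la position donne la vitesse: v(t) = -4·exp(-t/2). En prenant d/dt de v(t), nous trouvons a(t) = 2·exp(-t/2). Nous avons l'accélération a(t) = 2·exp(-t/2). En substituant t = 2*log(2): a(2*log(2)) = 1.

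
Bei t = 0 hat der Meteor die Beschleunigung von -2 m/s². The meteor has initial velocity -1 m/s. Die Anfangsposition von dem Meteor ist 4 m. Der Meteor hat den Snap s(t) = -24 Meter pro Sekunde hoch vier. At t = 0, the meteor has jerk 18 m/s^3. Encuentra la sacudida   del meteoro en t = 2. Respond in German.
Wir müssen das Integral unserer Gleichung für den Snap s(t) = -24 1-mal finden. Das Integral von dem Snap, mit j(0) = 18, ergibt den Ruck: j(t) = 18 - 24·t. Mit j(t) = 18 - 24·t und Einsetzen von t = 2, finden wir j = -30.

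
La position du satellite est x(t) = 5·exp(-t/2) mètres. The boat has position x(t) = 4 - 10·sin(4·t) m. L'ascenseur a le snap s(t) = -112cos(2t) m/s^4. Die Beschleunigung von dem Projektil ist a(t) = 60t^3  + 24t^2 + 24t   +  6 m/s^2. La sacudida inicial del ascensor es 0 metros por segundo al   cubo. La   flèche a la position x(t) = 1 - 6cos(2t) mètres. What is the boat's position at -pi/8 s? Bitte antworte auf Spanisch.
Tenemos la posición x(t) = 4 - 10·sin(4·t). Sustituyendo t = -pi/8: x(-pi/8) = 14.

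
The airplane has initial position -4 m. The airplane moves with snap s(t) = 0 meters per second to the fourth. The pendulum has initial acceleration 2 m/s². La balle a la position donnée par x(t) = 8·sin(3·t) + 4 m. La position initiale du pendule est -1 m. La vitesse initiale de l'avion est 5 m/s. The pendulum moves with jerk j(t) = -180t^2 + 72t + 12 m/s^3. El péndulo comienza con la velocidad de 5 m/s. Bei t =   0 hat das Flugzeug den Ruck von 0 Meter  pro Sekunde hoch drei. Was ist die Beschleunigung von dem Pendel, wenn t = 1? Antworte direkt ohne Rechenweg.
Bei t = 1, a = -10.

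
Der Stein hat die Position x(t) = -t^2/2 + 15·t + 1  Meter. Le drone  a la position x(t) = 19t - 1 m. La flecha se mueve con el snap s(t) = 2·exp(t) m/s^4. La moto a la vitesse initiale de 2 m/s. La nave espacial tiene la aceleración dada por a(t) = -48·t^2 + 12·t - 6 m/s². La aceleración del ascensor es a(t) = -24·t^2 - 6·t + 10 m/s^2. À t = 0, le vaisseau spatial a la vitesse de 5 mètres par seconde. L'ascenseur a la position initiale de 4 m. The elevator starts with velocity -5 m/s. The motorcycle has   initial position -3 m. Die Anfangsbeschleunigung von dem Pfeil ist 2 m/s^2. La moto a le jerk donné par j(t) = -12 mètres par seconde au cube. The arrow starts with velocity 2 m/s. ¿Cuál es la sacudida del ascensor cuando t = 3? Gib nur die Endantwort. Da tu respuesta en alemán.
Die Antwort ist -150.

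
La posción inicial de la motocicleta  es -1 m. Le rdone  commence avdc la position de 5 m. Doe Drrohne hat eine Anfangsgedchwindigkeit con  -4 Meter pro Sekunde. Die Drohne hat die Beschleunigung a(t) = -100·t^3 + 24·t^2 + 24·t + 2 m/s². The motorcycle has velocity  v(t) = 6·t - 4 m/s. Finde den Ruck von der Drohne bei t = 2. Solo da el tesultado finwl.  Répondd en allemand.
Bei t = 2, j = -1080.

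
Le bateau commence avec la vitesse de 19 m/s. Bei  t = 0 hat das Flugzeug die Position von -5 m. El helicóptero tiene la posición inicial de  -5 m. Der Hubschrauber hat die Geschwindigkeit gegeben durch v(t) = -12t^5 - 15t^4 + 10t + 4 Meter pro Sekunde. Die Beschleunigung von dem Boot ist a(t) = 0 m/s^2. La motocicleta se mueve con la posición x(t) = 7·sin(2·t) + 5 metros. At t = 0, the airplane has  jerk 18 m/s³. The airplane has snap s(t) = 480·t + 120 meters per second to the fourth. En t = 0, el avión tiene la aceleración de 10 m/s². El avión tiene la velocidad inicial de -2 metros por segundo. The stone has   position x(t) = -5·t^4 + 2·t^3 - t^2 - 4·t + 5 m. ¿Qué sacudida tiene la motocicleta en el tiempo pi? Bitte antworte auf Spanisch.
Partiendo de la posición x(t) = 7·sin(2·t) + 5, tomamos 3 derivadas. La derivada de la posición da la velocidad: v(t) = 14·cos(2·t). La derivada de la velocidad da la aceleración: a(t) = -28·sin(2·t). Tomando d/dt de a(t), encontramos j(t) = -56·cos(2·t). Usando j(t) = -56·cos(2·t) y sustituyendo t = pi, encontramos j = -56.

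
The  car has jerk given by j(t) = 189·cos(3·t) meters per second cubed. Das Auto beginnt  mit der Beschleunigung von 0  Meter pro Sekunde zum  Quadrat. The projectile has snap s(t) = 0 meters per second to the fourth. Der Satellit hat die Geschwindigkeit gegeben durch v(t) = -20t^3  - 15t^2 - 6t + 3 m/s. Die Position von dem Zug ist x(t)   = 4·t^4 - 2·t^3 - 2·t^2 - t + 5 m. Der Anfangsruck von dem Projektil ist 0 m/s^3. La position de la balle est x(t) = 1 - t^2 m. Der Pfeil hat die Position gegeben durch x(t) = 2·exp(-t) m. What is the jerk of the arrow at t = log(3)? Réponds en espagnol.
Partiendo de la posición x(t) = 2·exp(-t), tomamos 3 derivadas. Derivando la posición, obtenemos la velocidad: v(t) = -2·exp(-t). Derivando la velocidad, obtenemos la aceleración: a(t) = 2·exp(-t). Tomando d/dt de a(t), encontramos j(t) = -2·exp(-t). Usando j(t) = -2·exp(-t) y sustituyendo t = log(3), encontramos j = -2/3.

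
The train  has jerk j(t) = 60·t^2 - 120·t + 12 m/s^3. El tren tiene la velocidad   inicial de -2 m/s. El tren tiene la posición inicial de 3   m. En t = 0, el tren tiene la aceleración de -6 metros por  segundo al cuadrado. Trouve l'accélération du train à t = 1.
Nous devons intégrer notre équation du jerk j(t) = 60·t^2 - 120·t + 12 1 fois. L'intégrale du jerk, avec a(0) = -6, donne l'accélération: a(t) = 20·t^3 - 60·t^2 + 12·t - 6. De l'équation de l'accélération a(t) = 20·t^3 - 60·t^2 + 12·t - 6, nous substituons t = 1 pour obtenir a = -34.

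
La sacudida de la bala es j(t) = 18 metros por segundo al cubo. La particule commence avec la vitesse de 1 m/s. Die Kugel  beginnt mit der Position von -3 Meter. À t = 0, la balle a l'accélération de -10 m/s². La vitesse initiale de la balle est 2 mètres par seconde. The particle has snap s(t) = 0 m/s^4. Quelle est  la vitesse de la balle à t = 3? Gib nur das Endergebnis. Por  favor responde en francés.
La vitesse à t = 3 est v = 53.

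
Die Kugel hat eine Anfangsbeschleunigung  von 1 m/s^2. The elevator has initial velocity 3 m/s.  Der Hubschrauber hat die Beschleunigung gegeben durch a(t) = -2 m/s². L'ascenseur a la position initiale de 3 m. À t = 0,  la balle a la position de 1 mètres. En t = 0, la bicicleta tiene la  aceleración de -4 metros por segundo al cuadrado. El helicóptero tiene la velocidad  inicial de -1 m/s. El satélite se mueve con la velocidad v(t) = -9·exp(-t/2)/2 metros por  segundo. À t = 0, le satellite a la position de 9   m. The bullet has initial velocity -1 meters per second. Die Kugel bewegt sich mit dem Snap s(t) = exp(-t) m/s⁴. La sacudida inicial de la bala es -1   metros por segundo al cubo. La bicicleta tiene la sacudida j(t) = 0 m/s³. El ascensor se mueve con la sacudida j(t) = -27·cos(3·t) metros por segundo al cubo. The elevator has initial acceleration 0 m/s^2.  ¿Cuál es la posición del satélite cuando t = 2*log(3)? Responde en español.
Para resolver esto, necesitamos tomar 1 antiderivada de nuestra ecuación de la velocidad v(t) = -9·exp(-t/2)/2. La antiderivada de la velocidad, con x(0) = 9, da la posición: x(t) = 9·exp(-t/2). De la ecuación de la posición x(t) = 9·exp(-t/2), sustituimos t = 2*log(3) para obtener x = 3.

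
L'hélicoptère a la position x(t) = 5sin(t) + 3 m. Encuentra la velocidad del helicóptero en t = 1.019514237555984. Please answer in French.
En partant de la position x(t) = 5·sin(t) + 3, nous prenons 1 dérivée. En prenant d/dt de x(t), nous trouvons v(t) = 5·cos(t). Nous avons la vitesse v(t) = 5·cos(t). En substituant t = 1.019514237555984: v(1.019514237555984) = 2.61889905781308.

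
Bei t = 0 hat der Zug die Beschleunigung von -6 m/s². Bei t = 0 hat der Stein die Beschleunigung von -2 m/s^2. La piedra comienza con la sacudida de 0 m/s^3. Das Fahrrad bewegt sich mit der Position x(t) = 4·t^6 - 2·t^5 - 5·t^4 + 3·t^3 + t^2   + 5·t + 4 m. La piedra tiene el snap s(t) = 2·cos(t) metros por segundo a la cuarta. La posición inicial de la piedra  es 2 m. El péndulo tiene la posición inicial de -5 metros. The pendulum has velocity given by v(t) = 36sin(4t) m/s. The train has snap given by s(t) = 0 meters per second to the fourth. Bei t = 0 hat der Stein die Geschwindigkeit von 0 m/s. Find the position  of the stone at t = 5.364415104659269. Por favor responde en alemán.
Ausgehend von dem Snap s(t) = 2·cos(t), nehmen wir 4 Stammfunktionen. Die Stammfunktion von dem Snap ist der Ruck. Mit j(0) = 0 erhalten wir j(t) = 2·sin(t). Durch Integration von dem Ruck und Verwendung der Anfangsbedingung a(0) = -2, erhalten wir a(t) = -2·cos(t). Mit ∫a(t)dt und Anwendung von v(0) = 0, finden wir v(t) = -2·sin(t). Durch Integration von der Geschwindigkeit und Verwendung der Anfangsbedingung x(0) = 2, erhalten wir x(t) = 2·cos(t). Mit x(t) = 2·cos(t) und Einsetzen von t = 5.364415104659269, finden wir x = 1.21359625428457.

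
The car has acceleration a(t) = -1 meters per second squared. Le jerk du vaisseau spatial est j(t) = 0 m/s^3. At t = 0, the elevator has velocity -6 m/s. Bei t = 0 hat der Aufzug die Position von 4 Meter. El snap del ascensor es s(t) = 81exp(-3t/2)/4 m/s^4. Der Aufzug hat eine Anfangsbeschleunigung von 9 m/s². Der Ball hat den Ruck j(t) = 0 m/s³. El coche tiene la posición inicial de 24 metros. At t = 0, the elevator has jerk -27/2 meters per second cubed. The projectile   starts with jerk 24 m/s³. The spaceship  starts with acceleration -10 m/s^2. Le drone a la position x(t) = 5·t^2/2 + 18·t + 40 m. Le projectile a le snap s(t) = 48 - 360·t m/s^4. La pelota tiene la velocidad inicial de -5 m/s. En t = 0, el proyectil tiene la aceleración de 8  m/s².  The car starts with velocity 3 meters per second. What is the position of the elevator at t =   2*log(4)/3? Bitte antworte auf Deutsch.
Um dies zu lösen, müssen wir 4 Stammfunktionen unserer Gleichung für den Snap s(t) = 81·exp(-3·t/2)/4 finden. Durch Integration von dem Snap und Verwendung der Anfangsbedingung j(0) = -27/2, erhalten wir j(t) = -27·exp(-3·t/2)/2. Durch Integration von dem Ruck und Verwendung der Anfangsbedingung a(0) = 9, erhalten wir a(t) = 9·exp(-3·t/2). Durch Integration von der Beschleunigung und Verwendung der Anfangsbedingung v(0) = -6, erhalten wir v(t) = -6·exp(-3·t/2). Mit ∫v(t)dt und Anwendung von x(0) = 4, finden wir x(t) = 4·exp(-3·t/2). Wir haben die Position x(t) = 4·exp(-3·t/2). Durch Einsetzen von t = 2*log(4)/3: x(2*log(4)/3) = 1.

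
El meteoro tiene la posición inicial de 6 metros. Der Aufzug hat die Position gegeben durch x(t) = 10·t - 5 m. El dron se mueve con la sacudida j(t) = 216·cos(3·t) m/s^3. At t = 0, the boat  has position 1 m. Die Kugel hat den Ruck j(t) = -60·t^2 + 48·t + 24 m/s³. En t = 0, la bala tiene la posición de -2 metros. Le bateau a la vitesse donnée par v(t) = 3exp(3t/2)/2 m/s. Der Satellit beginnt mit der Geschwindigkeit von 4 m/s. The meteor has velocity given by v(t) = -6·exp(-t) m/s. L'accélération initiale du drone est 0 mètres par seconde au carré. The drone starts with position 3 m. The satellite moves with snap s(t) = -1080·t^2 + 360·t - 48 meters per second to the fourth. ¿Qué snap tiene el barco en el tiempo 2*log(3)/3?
Debemos derivar nuestra ecuación de la velocidad v(t) = 3·exp(3·t/2)/2 3 veces. La derivada de la velocidad da la aceleración: a(t) = 9·exp(3·t/2)/4. Derivando la aceleración, obtenemos la sacudida: j(t) = 27·exp(3·t/2)/8. La derivada de la sacudida da el snap: s(t) = 81·exp(3·t/2)/16. Tenemos el snap s(t) = 81·exp(3·t/2)/16. Sustituyendo t = 2*log(3)/3: s(2*log(3)/3) = 243/16.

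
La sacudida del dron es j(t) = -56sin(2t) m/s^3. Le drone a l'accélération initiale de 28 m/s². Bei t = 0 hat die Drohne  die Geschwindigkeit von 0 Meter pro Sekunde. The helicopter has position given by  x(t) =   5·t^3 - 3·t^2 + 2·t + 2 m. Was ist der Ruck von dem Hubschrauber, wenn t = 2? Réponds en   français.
En partant de la position x(t) = 5·t^3 - 3·t^2 + 2·t + 2, nous prenons 3 dérivées. En dérivant la position, nous obtenons la vitesse: v(t) = 15·t^2 - 6·t + 2. La dérivée de la vitesse donne l'accélération: a(t) = 30·t - 6. La dérivée de l'accélération donne le jerk: j(t) = 30. Nous avons le jerk j(t) = 30. En substituant t = 2: j(2) = 30.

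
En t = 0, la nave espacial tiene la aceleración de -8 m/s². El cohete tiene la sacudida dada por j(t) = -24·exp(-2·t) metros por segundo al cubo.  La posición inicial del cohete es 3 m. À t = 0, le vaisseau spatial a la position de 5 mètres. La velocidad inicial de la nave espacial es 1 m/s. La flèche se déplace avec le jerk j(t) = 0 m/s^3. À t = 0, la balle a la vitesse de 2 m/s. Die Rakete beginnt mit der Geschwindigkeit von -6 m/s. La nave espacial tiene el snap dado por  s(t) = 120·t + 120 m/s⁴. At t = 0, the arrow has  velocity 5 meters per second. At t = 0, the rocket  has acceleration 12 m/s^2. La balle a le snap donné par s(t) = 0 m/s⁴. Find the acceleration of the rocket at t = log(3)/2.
To solve this, we need to take 1 antiderivative of our jerk equation j(t) = -24·exp(-2·t). Integrating jerk and using the initial condition a(0) = 12, we get a(t) = 12·exp(-2·t). We have acceleration a(t) = 12·exp(-2·t). Substituting t = log(3)/2: a(log(3)/2) = 4.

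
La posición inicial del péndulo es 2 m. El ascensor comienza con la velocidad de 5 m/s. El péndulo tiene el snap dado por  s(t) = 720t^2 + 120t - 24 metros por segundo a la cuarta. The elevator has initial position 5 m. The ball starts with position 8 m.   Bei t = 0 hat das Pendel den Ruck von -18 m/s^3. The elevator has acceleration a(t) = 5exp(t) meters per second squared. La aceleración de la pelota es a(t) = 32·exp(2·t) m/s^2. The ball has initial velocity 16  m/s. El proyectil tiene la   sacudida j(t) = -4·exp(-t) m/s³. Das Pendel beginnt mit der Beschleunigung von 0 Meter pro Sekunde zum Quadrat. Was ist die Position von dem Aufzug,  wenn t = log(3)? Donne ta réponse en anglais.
We need to integrate our acceleration equation a(t) = 5·exp(t) 2 times. Finding the integral of a(t) and using v(0) = 5: v(t) = 5·exp(t). Integrating velocity and using the initial condition x(0) = 5, we get x(t) = 5·exp(t). Using x(t) = 5·exp(t) and substituting t = log(3), we find x = 15.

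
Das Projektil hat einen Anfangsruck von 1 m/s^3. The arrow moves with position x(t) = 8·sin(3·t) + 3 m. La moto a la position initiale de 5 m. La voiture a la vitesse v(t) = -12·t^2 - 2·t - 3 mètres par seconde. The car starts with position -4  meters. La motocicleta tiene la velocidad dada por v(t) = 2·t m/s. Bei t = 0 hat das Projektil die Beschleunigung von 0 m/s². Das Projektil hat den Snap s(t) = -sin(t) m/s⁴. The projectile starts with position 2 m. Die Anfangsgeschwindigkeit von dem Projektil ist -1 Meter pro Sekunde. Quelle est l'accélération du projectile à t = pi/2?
Pour résoudre ceci, nous devons prendre 2 intégrales de notre équation du snap s(t) = -sin(t). En intégrant le snap et en utilisant la condition initiale j(0) = 1, nous obtenons j(t) = cos(t). La primitive du jerk, avec a(0) = 0, donne l'accélération: a(t) = sin(t). De l'équation de l'accélération a(t) = sin(t), nous substituons t = pi/2 pour obtenir a = 1.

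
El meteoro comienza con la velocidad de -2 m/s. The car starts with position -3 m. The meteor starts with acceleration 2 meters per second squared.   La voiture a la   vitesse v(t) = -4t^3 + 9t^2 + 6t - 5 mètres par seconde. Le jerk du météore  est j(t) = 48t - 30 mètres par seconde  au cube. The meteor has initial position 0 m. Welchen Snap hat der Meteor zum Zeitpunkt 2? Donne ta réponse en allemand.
Ausgehend von dem Ruck j(t) = 48·t - 30, nehmen wir 1 Ableitung. Durch Ableiten von dem Ruck erhalten wir den Snap: s(t) = 48. Mit s(t) = 48 und Einsetzen von t = 2, finden wir s = 48.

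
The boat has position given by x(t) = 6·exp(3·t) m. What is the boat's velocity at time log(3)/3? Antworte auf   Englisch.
To solve this, we need to take 1 derivative of our position equation x(t) = 6·exp(3·t). Taking d/dt of x(t), we find v(t) = 18·exp(3·t). We have velocity v(t) = 18·exp(3·t). Substituting t = log(3)/3: v(log(3)/3) = 54.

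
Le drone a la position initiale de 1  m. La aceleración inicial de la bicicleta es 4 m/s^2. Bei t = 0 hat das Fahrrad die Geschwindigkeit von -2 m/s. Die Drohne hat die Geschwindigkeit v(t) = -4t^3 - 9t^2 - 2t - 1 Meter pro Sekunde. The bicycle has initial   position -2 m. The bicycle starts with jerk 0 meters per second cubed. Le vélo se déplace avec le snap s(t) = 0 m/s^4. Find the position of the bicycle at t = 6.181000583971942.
Starting from snap s(t) = 0, we take 4 integrals. Finding the antiderivative of s(t) and using j(0) = 0: j(t) = 0. The integral of jerk is acceleration. Using a(0) = 4, we get a(t) = 4. The integral of acceleration is velocity. Using v(0) = -2, we get v(t) = 4·t - 2. Finding the antiderivative of v(t) and using x(0) = -2: x(t) = 2·t^2 - 2·t - 2. Using x(t) = 2·t^2 - 2·t - 2 and substituting t = 6.181000583971942, we find x = 62.0475352701791.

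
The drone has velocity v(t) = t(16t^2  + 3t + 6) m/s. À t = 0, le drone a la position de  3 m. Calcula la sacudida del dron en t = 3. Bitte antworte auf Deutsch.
Um dies zu lösen, müssen wir 2 Ableitungen unserer Gleichung für die Geschwindigkeit v(t) = t·(16·t^2 + 3·t + 6) nehmen. Mit d/dt von v(t) finden wir a(t) = 16·t^2 + t·(32·t + 3) + 3·t + 6. Die Ableitung von der Beschleunigung ergibt den Ruck: j(t) = 96·t + 6. Mit j(t) = 96·t + 6 und Einsetzen von t = 3, finden wir j = 294.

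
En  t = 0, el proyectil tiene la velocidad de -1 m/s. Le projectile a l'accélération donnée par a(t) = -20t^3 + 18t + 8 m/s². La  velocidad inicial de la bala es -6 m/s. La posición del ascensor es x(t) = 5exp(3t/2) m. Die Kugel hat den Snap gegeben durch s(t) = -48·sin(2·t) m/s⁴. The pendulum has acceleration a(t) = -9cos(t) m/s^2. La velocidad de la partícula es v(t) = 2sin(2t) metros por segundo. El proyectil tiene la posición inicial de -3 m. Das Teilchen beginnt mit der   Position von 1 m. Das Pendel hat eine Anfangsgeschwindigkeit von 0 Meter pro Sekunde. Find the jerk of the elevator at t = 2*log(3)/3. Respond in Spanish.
Debemos derivar nuestra ecuación de la posición x(t) = 5·exp(3·t/2) 3 veces. La derivada de la posición da la velocidad: v(t) = 15·exp(3·t/2)/2. Tomando d/dt de v(t), encontramos a(t) = 45·exp(3·t/2)/4. Derivando la aceleración, obtenemos la sacudida: j(t) = 135·exp(3·t/2)/8. De la ecuación de la sacudida j(t) = 135·exp(3·t/2)/8, sustituimos t = 2*log(3)/3 para obtener j = 405/8.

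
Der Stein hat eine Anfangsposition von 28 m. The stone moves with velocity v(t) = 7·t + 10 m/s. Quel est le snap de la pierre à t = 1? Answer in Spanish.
Para resolver esto, necesitamos tomar 3 derivadas de nuestra ecuación de la velocidad v(t) = 7·t + 10. Derivando la velocidad, obtenemos la aceleración: a(t) = 7. Derivando la aceleración, obtenemos la sacudida: j(t) = 0. Derivando la sacudida, obtenemos el snap: s(t) = 0. De la ecuación del snap s(t) = 0, sustituimos t = 1 para obtener s = 0.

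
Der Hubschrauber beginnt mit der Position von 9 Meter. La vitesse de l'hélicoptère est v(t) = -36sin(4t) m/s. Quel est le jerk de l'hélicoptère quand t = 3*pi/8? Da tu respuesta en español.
Debemos derivar nuestra ecuación de la velocidad v(t) = -36·sin(4·t) 2 veces. La derivada de la velocidad da la aceleración: a(t) = -144·cos(4·t). Derivando la aceleración, obtenemos la sacudida: j(t) = 576·sin(4·t). De la ecuación de la sacudida j(t) = 576·sin(4·t), sustituimos t = 3*pi/8 para obtener j = -576.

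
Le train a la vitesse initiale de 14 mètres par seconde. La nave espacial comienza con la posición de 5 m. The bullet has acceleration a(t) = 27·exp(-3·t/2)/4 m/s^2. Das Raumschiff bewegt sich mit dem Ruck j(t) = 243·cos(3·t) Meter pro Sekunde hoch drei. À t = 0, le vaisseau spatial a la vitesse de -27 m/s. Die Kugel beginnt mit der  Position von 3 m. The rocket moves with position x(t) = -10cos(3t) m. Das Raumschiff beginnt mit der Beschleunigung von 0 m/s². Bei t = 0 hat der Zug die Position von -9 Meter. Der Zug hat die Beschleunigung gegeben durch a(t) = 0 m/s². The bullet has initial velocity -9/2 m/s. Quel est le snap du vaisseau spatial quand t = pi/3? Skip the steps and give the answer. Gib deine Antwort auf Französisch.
La réponse est 0.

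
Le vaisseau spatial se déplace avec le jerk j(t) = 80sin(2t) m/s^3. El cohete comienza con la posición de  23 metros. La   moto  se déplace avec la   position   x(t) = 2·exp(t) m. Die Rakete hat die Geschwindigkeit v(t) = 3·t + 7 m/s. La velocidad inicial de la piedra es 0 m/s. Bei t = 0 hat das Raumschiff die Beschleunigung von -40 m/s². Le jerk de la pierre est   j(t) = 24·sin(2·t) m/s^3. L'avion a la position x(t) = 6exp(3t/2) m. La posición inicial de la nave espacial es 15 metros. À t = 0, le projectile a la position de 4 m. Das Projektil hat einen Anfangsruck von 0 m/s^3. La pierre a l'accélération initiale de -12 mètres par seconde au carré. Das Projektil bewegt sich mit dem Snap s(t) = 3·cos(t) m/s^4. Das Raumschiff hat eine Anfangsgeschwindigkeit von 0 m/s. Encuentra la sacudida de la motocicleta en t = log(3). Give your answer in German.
Um dies zu lösen, müssen wir 3 Ableitungen unserer Gleichung für die Position x(t) = 2·exp(t) nehmen. Mit d/dt von x(t) finden wir v(t) = 2·exp(t). Durch Ableiten von der Geschwindigkeit erhalten wir die Beschleunigung: a(t) = 2·exp(t). Die Ableitung von der Beschleunigung ergibt den Ruck: j(t) = 2·exp(t). Aus der Gleichung für den Ruck j(t) = 2·exp(t), setzen wir t = log(3) ein und erhalten j = 6.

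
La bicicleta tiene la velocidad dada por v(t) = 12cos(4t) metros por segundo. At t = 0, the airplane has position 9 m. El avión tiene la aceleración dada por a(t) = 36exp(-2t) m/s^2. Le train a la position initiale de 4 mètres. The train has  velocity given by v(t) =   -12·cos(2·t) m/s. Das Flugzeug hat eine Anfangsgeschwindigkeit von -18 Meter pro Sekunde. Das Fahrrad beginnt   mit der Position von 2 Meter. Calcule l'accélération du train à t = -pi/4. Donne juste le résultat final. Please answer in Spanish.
La aceleración en t = -pi/4 es a = -24.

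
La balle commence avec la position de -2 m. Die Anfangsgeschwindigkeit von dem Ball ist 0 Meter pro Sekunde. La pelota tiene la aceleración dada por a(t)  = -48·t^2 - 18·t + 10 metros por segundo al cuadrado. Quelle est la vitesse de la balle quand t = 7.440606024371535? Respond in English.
Starting from acceleration a(t) = -48·t^2 - 18·t + 10, we take 1 antiderivative. The integral of acceleration is velocity. Using v(0) = 0, we get v(t) = t·(-16·t^2 - 9·t + 10). We have velocity v(t) = t·(-16·t^2 - 9·t + 10). Substituting t = 7.440606024371535: v(7.440606024371535) = -7014.76036727825.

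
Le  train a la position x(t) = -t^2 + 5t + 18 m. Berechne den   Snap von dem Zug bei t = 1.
Um dies zu lösen, müssen wir 4 Ableitungen unserer Gleichung für die Position x(t) = -t^2 + 5·t + 18 nehmen. Durch Ableiten von der Position erhalten wir die Geschwindigkeit: v(t) = 5 - 2·t. Die Ableitung von der Geschwindigkeit ergibt die Beschleunigung: a(t) = -2. Mit d/dt von a(t) finden wir j(t) = 0. Die Ableitung von dem Ruck ergibt den Snap: s(t) = 0. Mit s(t) = 0 und Einsetzen von t = 1, finden wir s = 0.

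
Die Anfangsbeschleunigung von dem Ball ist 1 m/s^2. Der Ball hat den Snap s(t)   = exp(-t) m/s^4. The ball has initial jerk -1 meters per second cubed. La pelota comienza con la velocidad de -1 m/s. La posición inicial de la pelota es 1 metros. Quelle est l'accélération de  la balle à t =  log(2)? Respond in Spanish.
Debemos encontrar la antiderivada de nuestra ecuación del snap s(t) = exp(-t) 2 veces. La integral del snap, con j(0) = -1, da la sacudida: j(t) = -exp(-t). Tomando ∫j(t)dt y aplicando a(0) = 1, encontramos a(t) = exp(-t). De la ecuación de la aceleración a(t) = exp(-t), sustituimos t = log(2) para obtener a = 1/2.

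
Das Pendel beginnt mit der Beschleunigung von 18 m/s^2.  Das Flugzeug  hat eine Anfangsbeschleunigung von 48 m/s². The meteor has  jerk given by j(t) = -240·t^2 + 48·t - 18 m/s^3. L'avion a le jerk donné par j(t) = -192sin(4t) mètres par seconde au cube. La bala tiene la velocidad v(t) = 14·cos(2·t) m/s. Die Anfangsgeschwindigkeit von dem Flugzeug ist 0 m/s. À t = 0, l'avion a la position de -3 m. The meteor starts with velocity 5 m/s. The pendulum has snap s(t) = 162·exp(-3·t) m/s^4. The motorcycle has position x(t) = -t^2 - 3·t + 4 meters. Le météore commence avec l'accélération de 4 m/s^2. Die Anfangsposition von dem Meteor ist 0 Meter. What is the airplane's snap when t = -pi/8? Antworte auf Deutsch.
Um dies zu lösen, müssen wir 1 Ableitung unserer Gleichung für den Ruck j(t) = -192·sin(4·t) nehmen. Durch Ableiten von dem Ruck erhalten wir den Snap: s(t) = -768·cos(4·t). Mit s(t) = -768·cos(4·t) und Einsetzen von t = -pi/8, finden wir s = 0.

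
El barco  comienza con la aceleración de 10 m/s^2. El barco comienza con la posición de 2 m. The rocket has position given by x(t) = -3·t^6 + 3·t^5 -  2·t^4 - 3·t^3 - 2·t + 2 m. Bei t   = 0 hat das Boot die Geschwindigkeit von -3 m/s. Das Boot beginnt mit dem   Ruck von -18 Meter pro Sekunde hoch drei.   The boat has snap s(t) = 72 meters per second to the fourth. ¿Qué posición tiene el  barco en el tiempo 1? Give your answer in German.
Ausgehend von dem Snap s(t) = 72, nehmen wir 4 Stammfunktionen. Das Integral von dem Snap, mit j(0) = -18, ergibt den Ruck: j(t) = 72·t - 18. Das Integral von dem Ruck, mit a(0) = 10, ergibt die Beschleunigung: a(t) = 36·t^2 - 18·t + 10. Das Integral von der Beschleunigung, mit v(0) = -3, ergibt die Geschwindigkeit: v(t) = 12·t^3 - 9·t^2 + 10·t - 3. Das Integral von der Geschwindigkeit ist die Position. Mit x(0) = 2 erhalten wir x(t) = 3·t^4 - 3·t^3 + 5·t^2 - 3·t + 2. Mit x(t) = 3·t^4 - 3·t^3 + 5·t^2 - 3·t + 2 und Einsetzen von t = 1, finden wir x = 4.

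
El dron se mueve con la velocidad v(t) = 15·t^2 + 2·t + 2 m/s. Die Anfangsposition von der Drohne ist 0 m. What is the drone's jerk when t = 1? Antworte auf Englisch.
We must differentiate our velocity equation v(t) = 15·t^2 + 2·t + 2 2 times. The derivative of velocity gives acceleration: a(t) = 30·t + 2. Taking d/dt of a(t), we find j(t) = 30. We have jerk j(t) = 30. Substituting t = 1: j(1) = 30.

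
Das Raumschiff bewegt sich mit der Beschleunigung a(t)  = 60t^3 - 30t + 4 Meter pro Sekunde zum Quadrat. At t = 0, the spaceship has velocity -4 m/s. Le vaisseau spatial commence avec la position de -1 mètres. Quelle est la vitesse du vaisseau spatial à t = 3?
Nous devons trouver la primitive de notre équation de l'accélération a(t) = 60·t^3 - 30·t + 4 1 fois. En prenant ∫a(t)dt et en appliquant v(0) = -4, nous trouvons v(t) = 15·t^4 - 15·t^2 + 4·t - 4. Nous avons la vitesse v(t) = 15·t^4 - 15·t^2 + 4·t - 4. En substituant t = 3: v(3) = 1088.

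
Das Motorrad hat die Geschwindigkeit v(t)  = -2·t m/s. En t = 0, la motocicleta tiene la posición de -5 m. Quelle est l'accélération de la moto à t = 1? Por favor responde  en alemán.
Wir müssen unsere Gleichung für die Geschwindigkeit v(t) = -2·t 1-mal ableiten. Die Ableitung von der Geschwindigkeit ergibt die Beschleunigung: a(t) = -2. Wir haben die Beschleunigung a(t) = -2. Durch Einsetzen von t = 1: a(1) = -2.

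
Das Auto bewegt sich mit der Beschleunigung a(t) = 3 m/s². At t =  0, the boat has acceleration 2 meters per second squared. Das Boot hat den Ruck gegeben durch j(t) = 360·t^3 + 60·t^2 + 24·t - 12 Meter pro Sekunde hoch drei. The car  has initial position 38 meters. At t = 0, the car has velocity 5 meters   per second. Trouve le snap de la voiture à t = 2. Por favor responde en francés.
En partant de l'accélération a(t) = 3, nous prenons 2 dérivées. En dérivant l'accélération, nous obtenons le jerk: j(t) = 0. La dérivée du jerk donne le snap: s(t) = 0. En utilisant s(t) = 0 et en substituant t = 2, nous trouvons s = 0.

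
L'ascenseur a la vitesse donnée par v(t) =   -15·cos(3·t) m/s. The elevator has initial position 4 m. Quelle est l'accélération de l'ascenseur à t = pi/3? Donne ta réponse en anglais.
We must differentiate our velocity equation v(t) = -15·cos(3·t) 1 time. Differentiating velocity, we get acceleration: a(t) = 45·sin(3·t). From the given acceleration equation a(t) = 45·sin(3·t), we substitute t = pi/3 to get a = 0.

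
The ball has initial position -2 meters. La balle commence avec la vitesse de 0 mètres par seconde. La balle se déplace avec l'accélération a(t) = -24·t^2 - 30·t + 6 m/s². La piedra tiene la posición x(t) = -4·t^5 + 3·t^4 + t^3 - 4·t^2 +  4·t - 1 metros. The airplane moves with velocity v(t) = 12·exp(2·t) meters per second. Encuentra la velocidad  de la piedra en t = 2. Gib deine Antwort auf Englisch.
We must differentiate our position equation x(t) = -4·t^5 + 3·t^4 + t^3 - 4·t^2 + 4·t - 1 1 time. The derivative of position gives velocity: v(t) = -20·t^4 + 12·t^3 + 3·t^2 - 8·t + 4. We have velocity v(t) = -20·t^4 + 12·t^3 + 3·t^2 - 8·t + 4. Substituting t = 2: v(2) = -224.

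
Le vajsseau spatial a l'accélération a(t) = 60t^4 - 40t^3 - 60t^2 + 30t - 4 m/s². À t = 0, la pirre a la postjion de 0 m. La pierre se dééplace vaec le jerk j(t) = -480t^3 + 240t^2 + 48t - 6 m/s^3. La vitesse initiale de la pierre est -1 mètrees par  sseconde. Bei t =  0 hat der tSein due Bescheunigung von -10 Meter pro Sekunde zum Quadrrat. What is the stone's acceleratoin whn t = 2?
To solve this, we need to take 1 integral of our jerk equation j(t) = -480·t^3 + 240·t^2 + 48·t - 6. The integral of jerk is acceleration. Using a(0) = -10, we get a(t) = -120·t^4 + 80·t^3 + 24·t^2 - 6·t - 10. We have acceleration a(t) = -120·t^4 + 80·t^3 + 24·t^2 - 6·t - 10. Substituting t = 2: a(2) = -1206.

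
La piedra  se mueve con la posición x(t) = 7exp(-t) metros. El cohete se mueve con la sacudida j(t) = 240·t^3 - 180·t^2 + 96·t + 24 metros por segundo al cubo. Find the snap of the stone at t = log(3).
Starting from position x(t) = 7·exp(-t), we take 4 derivatives. Differentiating position, we get velocity: v(t) = -7·exp(-t). Differentiating velocity, we get acceleration: a(t) = 7·exp(-t). The derivative of acceleration gives jerk: j(t) = -7·exp(-t). Taking d/dt of j(t), we find s(t) = 7·exp(-t). From the given snap equation s(t) = 7·exp(-t), we substitute t = log(3) to get s = 7/3.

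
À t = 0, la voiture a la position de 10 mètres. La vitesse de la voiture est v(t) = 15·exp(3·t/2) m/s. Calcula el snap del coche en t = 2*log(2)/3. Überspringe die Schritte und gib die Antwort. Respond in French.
À t = 2*log(2)/3, s = 405/4.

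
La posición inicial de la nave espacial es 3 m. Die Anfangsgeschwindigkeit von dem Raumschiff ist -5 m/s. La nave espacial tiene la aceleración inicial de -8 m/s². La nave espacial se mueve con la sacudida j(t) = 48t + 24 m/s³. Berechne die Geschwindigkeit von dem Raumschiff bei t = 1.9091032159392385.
Wir müssen unsere Gleichung für den Ruck j(t) = 48·t + 24 2-mal integrieren. Das Integral von dem Ruck ist die Beschleunigung. Mit a(0) = -8 erhalten wir a(t) = 24·t^2 + 24·t - 8. Das Integral von der Beschleunigung, mit v(0) = -5, ergibt die Geschwindigkeit: v(t) = 8·t^3 + 12·t^2 - 8·t - 5. Mit v(t) = 8·t^3 + 12·t^2 - 8·t - 5 und Einsetzen von t = 1.9091032159392385, finden wir v = 79.1277628111819.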